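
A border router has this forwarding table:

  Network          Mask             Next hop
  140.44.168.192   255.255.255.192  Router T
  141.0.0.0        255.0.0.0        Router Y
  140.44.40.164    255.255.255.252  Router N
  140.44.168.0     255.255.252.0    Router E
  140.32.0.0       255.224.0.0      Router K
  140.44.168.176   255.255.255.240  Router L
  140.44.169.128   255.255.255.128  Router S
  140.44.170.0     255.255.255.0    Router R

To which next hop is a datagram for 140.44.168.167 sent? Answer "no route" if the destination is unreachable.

Routes whose prefix contains 140.44.168.167:
  140.32.0.0/11 (140.32.0.0 - 140.63.255.255) -> Router K
  140.44.168.0/22 (140.44.168.0 - 140.44.171.255) -> Router E
More-specific entries that do NOT match:
  140.44.40.164/30 (140.44.40.164 - 140.44.40.167) does not contain 140.44.168.167
  140.44.168.176/28 (140.44.168.176 - 140.44.168.191) does not contain 140.44.168.167
  140.44.168.192/26 (140.44.168.192 - 140.44.168.255) does not contain 140.44.168.167
  140.44.169.128/25 (140.44.169.128 - 140.44.169.255) does not contain 140.44.168.167
  140.44.170.0/24 (140.44.170.0 - 140.44.170.255) does not contain 140.44.168.167
Longest matching prefix is /22 -> next hop Router E.

Router E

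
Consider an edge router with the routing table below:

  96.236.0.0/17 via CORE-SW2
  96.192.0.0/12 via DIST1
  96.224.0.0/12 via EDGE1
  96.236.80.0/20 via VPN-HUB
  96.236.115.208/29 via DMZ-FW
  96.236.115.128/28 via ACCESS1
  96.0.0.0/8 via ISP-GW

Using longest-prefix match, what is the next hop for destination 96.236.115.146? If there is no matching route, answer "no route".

Routes whose prefix contains 96.236.115.146:
  96.0.0.0/8 (96.0.0.0 - 96.255.255.255) -> ISP-GW
  96.224.0.0/12 (96.224.0.0 - 96.239.255.255) -> EDGE1
  96.236.0.0/17 (96.236.0.0 - 96.236.127.255) -> CORE-SW2
More-specific entries that do NOT match:
  96.236.115.208/29 (96.236.115.208 - 96.236.115.215) does not contain 96.236.115.146
  96.236.115.128/28 (96.236.115.128 - 96.236.115.143) does not contain 96.236.115.146
  96.236.80.0/20 (96.236.80.0 - 96.236.95.255) does not contain 96.236.115.146
Longest matching prefix is /17 -> next hop CORE-SW2.

CORE-SW2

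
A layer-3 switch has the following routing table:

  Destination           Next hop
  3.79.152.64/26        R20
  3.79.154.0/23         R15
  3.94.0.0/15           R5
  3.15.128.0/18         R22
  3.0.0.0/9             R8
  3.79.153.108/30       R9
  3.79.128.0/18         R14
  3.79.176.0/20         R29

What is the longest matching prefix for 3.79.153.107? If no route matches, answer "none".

Entries matching 3.79.153.107:
  3.0.0.0/9 (3.0.0.0 - 3.127.255.255)
  3.79.128.0/18 (3.79.128.0 - 3.79.191.255)
Most specific is 3.79.128.0/18.

3.79.128.0/18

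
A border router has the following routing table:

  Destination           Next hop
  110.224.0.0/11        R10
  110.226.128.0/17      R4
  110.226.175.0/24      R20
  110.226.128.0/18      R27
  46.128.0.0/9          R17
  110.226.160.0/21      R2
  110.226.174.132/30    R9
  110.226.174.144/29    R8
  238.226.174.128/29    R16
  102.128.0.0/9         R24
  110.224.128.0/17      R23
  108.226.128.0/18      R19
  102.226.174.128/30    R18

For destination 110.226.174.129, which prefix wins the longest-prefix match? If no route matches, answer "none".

Entries matching 110.226.174.129:
  110.224.0.0/11 (110.224.0.0 - 110.255.255.255)
  110.226.128.0/17 (110.226.128.0 - 110.226.255.255)
  110.226.128.0/18 (110.226.128.0 - 110.226.191.255)
Most specific is 110.226.128.0/18.

110.226.128.0/18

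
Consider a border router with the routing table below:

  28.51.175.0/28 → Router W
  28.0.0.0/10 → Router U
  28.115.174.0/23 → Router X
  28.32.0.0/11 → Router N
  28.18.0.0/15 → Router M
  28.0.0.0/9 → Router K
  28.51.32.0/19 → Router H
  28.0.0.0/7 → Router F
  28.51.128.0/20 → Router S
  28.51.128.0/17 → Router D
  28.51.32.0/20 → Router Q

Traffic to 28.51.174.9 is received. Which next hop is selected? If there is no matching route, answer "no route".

Routes whose prefix contains 28.51.174.9:
  28.0.0.0/7 (28.0.0.0 - 29.255.255.255) -> Router F
  28.0.0.0/9 (28.0.0.0 - 28.127.255.255) -> Router K
  28.0.0.0/10 (28.0.0.0 - 28.63.255.255) -> Router U
  28.32.0.0/11 (28.32.0.0 - 28.63.255.255) -> Router N
  28.51.128.0/17 (28.51.128.0 - 28.51.255.255) -> Router D
More-specific entries that do NOT match:
  28.51.175.0/28 (28.51.175.0 - 28.51.175.15) does not contain 28.51.174.9
  28.115.174.0/23 (28.115.174.0 - 28.115.175.255) does not contain 28.51.174.9
  28.51.128.0/20 (28.51.128.0 - 28.51.143.255) does not contain 28.51.174.9
  28.51.32.0/20 (28.51.32.0 - 28.51.47.255) does not contain 28.51.174.9
  28.51.32.0/19 (28.51.32.0 - 28.51.63.255) does not contain 28.51.174.9
Longest matching prefix is /17 -> next hop Router D.

Router D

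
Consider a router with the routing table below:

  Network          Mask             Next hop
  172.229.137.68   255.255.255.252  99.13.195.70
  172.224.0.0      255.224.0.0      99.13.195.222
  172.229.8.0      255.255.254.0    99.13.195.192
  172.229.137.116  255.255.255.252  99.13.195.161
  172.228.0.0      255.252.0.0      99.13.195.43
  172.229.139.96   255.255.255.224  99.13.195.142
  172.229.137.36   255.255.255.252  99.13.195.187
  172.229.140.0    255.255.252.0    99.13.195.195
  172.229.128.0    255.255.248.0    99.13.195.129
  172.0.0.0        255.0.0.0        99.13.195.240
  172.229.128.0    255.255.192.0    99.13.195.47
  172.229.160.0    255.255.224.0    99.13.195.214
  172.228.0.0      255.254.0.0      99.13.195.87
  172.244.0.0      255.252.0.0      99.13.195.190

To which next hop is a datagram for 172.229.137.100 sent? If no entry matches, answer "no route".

99.13.195.47

Routes whose prefix contains 172.229.137.100:
  172.0.0.0/8 (172.0.0.0 - 172.255.255.255) -> 99.13.195.240
  172.224.0.0/11 (172.224.0.0 - 172.255.255.255) -> 99.13.195.222
  172.228.0.0/14 (172.228.0.0 - 172.231.255.255) -> 99.13.195.43
  172.228.0.0/15 (172.228.0.0 - 172.229.255.255) -> 99.13.195.87
  172.229.128.0/18 (172.229.128.0 - 172.229.191.255) -> 99.13.195.47
More-specific entries that do NOT match:
  172.229.137.68/30 (172.229.137.68 - 172.229.137.71) does not contain 172.229.137.100
  172.229.137.116/30 (172.229.137.116 - 172.229.137.119) does not contain 172.229.137.100
  172.229.137.36/30 (172.229.137.36 - 172.229.137.39) does not contain 172.229.137.100
  172.229.139.96/27 (172.229.139.96 - 172.229.139.127) does not contain 172.229.137.100
  172.229.8.0/23 (172.229.8.0 - 172.229.9.255) does not contain 172.229.137.100
  172.229.140.0/22 (172.229.140.0 - 172.229.143.255) does not contain 172.229.137.100
  172.229.128.0/21 (172.229.128.0 - 172.229.135.255) does not contain 172.229.137.100
  172.229.160.0/19 (172.229.160.0 - 172.229.191.255) does not contain 172.229.137.100
Longest matching prefix is /18 -> next hop 99.13.195.47.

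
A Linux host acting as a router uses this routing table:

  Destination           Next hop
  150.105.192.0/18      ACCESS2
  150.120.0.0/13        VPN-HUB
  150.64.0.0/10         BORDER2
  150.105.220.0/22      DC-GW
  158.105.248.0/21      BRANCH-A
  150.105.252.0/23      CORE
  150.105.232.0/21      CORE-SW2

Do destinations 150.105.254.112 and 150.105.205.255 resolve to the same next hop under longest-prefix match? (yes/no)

150.105.254.112: longest match 150.105.192.0/18 -> ACCESS2
150.105.205.255: longest match 150.105.192.0/18 -> ACCESS2

yes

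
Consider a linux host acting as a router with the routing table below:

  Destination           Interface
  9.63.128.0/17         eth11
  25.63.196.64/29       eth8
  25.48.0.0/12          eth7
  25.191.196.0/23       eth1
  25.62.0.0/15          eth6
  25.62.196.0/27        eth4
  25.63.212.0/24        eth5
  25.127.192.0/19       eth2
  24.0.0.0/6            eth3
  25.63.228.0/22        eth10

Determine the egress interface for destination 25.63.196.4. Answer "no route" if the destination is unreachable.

Routes whose prefix contains 25.63.196.4:
  24.0.0.0/6 (24.0.0.0 - 27.255.255.255) -> eth3
  25.48.0.0/12 (25.48.0.0 - 25.63.255.255) -> eth7
  25.62.0.0/15 (25.62.0.0 - 25.63.255.255) -> eth6
More-specific entries that do NOT match:
  25.63.196.64/29 (25.63.196.64 - 25.63.196.71) does not contain 25.63.196.4
  25.62.196.0/27 (25.62.196.0 - 25.62.196.31) does not contain 25.63.196.4
  25.63.212.0/24 (25.63.212.0 - 25.63.212.255) does not contain 25.63.196.4
  25.191.196.0/23 (25.191.196.0 - 25.191.197.255) does not contain 25.63.196.4
  25.63.228.0/22 (25.63.228.0 - 25.63.231.255) does not contain 25.63.196.4
  25.127.192.0/19 (25.127.192.0 - 25.127.223.255) does not contain 25.63.196.4
  9.63.128.0/17 (9.63.128.0 - 9.63.255.255) does not contain 25.63.196.4
Longest matching prefix is /15 -> interface eth6.

eth6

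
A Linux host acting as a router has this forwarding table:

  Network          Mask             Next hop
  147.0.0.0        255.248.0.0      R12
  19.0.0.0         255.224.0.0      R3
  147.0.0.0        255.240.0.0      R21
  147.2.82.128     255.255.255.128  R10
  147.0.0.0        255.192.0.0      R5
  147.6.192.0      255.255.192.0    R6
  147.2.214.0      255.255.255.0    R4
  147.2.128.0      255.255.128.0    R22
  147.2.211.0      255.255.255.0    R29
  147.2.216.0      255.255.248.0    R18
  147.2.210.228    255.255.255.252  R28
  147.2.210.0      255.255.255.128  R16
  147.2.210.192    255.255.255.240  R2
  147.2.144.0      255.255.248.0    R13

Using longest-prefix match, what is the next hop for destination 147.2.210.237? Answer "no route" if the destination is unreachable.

R22

Routes whose prefix contains 147.2.210.237:
  147.0.0.0/10 (147.0.0.0 - 147.63.255.255) -> R5
  147.0.0.0/12 (147.0.0.0 - 147.15.255.255) -> R21
  147.0.0.0/13 (147.0.0.0 - 147.7.255.255) -> R12
  147.2.128.0/17 (147.2.128.0 - 147.2.255.255) -> R22
More-specific entries that do NOT match:
  147.2.210.228/30 (147.2.210.228 - 147.2.210.231) does not contain 147.2.210.237
  147.2.210.192/28 (147.2.210.192 - 147.2.210.207) does not contain 147.2.210.237
  147.2.82.128/25 (147.2.82.128 - 147.2.82.255) does not contain 147.2.210.237
  147.2.210.0/25 (147.2.210.0 - 147.2.210.127) does not contain 147.2.210.237
  147.2.214.0/24 (147.2.214.0 - 147.2.214.255) does not contain 147.2.210.237
  147.2.211.0/24 (147.2.211.0 - 147.2.211.255) does not contain 147.2.210.237
  147.2.216.0/21 (147.2.216.0 - 147.2.223.255) does not contain 147.2.210.237
  147.2.144.0/21 (147.2.144.0 - 147.2.151.255) does not contain 147.2.210.237
  147.6.192.0/18 (147.6.192.0 - 147.6.255.255) does not contain 147.2.210.237
Longest matching prefix is /17 -> next hop R22.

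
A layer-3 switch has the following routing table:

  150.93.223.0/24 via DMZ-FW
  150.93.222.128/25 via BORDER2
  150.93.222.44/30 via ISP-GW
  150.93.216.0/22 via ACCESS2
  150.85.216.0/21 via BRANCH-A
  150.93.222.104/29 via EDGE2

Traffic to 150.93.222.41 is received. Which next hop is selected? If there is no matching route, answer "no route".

no route

No entry's prefix contains 150.93.222.41; there is no default route.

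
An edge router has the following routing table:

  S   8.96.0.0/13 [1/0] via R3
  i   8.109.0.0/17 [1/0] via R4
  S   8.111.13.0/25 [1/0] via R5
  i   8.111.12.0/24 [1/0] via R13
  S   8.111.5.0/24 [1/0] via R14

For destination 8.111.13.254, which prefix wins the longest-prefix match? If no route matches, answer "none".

8.111.13.254 is outside every listed prefix and there is no default route.

none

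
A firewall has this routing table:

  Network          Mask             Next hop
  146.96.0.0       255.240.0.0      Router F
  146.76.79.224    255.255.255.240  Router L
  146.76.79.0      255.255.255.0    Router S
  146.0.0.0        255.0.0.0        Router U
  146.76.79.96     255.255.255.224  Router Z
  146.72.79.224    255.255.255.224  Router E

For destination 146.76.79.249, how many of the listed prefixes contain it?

Prefixes containing 146.76.79.249:
  146.0.0.0/8 (146.0.0.0 - 146.255.255.255)
  146.76.79.0/24 (146.76.79.0 - 146.76.79.255)
Total matching entries: 2.

2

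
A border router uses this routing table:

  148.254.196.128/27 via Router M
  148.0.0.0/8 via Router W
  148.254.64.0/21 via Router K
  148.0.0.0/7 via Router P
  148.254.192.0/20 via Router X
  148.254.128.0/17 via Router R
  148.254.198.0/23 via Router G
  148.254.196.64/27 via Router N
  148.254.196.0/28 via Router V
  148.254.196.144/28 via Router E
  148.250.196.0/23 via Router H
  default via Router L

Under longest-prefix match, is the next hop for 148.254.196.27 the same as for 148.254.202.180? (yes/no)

148.254.196.27: longest match 148.254.192.0/20 -> Router X
148.254.202.180: longest match 148.254.192.0/20 -> Router X

yes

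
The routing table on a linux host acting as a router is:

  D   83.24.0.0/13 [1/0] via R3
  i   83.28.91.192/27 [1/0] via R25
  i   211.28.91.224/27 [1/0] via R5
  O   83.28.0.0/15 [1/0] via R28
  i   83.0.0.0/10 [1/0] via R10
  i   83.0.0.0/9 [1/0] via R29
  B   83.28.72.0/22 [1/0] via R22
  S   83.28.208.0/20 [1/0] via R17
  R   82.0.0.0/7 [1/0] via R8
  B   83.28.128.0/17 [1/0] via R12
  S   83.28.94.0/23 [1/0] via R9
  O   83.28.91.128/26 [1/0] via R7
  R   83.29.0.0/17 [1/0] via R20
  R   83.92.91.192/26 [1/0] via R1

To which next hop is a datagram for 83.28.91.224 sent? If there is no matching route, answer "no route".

Routes whose prefix contains 83.28.91.224:
  82.0.0.0/7 (82.0.0.0 - 83.255.255.255) -> R8
  83.0.0.0/9 (83.0.0.0 - 83.127.255.255) -> R29
  83.0.0.0/10 (83.0.0.0 - 83.63.255.255) -> R10
  83.24.0.0/13 (83.24.0.0 - 83.31.255.255) -> R3
  83.28.0.0/15 (83.28.0.0 - 83.29.255.255) -> R28
More-specific entries that do NOT match:
  83.28.91.192/27 (83.28.91.192 - 83.28.91.223) does not contain 83.28.91.224
  211.28.91.224/27 (211.28.91.224 - 211.28.91.255) does not contain 83.28.91.224
  83.28.91.128/26 (83.28.91.128 - 83.28.91.191) does not contain 83.28.91.224
  83.92.91.192/26 (83.92.91.192 - 83.92.91.255) does not contain 83.28.91.224
  83.28.94.0/23 (83.28.94.0 - 83.28.95.255) does not contain 83.28.91.224
  83.28.72.0/22 (83.28.72.0 - 83.28.75.255) does not contain 83.28.91.224
  83.28.208.0/20 (83.28.208.0 - 83.28.223.255) does not contain 83.28.91.224
  83.28.128.0/17 (83.28.128.0 - 83.28.255.255) does not contain 83.28.91.224
  83.29.0.0/17 (83.29.0.0 - 83.29.127.255) does not contain 83.28.91.224
Longest matching prefix is /15 -> next hop R28.

R28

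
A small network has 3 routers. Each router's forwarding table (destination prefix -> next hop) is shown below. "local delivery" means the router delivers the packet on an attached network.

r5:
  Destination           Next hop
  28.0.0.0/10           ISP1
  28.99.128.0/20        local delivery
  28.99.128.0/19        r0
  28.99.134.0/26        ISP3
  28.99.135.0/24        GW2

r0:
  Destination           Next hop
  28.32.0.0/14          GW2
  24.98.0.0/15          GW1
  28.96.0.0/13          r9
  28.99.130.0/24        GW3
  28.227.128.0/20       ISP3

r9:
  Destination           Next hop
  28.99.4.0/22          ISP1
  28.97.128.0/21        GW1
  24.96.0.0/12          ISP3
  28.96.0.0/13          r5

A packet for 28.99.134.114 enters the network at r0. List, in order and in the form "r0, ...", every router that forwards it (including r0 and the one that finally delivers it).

At r0: longest match for 28.99.134.114 is 28.96.0.0/13 -> r9
At r9: longest match for 28.99.134.114 is 28.96.0.0/13 -> r5
At r5: longest match for 28.99.134.114 is 28.99.128.0/20 -> local delivery

r0, r9, r5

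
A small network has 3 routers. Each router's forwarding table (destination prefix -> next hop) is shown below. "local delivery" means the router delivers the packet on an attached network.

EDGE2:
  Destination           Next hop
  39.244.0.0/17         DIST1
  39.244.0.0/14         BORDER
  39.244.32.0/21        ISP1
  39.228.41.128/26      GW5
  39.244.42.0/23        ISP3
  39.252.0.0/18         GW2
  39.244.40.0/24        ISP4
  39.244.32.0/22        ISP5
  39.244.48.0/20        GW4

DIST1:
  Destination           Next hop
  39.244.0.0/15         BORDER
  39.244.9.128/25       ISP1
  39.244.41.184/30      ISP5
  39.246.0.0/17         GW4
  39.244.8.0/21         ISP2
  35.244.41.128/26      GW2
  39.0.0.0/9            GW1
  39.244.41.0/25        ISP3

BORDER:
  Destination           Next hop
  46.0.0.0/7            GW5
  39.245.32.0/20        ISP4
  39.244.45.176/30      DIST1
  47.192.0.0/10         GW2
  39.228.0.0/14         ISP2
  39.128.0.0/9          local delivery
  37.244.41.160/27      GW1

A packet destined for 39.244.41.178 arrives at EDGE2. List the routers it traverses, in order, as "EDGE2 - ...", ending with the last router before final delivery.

At EDGE2: longest match for 39.244.41.178 is 39.244.0.0/17 -> DIST1
At DIST1: longest match for 39.244.41.178 is 39.244.0.0/15 -> BORDER
At BORDER: longest match for 39.244.41.178 is 39.128.0.0/9 -> local delivery

EDGE2 - DIST1 - BORDER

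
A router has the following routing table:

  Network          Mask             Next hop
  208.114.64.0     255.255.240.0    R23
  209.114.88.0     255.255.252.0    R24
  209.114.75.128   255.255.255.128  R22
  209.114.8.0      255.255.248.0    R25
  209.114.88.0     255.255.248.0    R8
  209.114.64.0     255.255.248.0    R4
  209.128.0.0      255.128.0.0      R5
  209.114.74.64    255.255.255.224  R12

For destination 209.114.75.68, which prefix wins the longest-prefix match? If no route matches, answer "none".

209.114.75.68 is outside every listed prefix and there is no default route.

none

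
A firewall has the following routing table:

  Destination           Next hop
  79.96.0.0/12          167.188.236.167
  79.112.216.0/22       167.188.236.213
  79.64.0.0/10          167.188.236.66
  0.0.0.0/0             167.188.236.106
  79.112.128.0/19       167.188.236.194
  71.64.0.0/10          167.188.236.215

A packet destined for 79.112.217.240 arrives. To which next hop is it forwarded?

Routes whose prefix contains 79.112.217.240:
  0.0.0.0/0 (default, matches everything) -> 167.188.236.106
  79.64.0.0/10 (79.64.0.0 - 79.127.255.255) -> 167.188.236.66
  79.112.216.0/22 (79.112.216.0 - 79.112.219.255) -> 167.188.236.213
Longest matching prefix is /22 -> next hop 167.188.236.213.

167.188.236.213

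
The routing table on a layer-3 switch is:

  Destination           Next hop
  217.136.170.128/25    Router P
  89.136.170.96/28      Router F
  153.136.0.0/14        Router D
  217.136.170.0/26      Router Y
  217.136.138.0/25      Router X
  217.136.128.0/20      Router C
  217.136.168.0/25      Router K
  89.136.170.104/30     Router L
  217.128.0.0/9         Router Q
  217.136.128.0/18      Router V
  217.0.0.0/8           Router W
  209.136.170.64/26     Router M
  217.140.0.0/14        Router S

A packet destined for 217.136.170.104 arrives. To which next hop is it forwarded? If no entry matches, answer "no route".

Routes whose prefix contains 217.136.170.104:
  217.0.0.0/8 (217.0.0.0 - 217.255.255.255) -> Router W
  217.128.0.0/9 (217.128.0.0 - 217.255.255.255) -> Router Q
  217.136.128.0/18 (217.136.128.0 - 217.136.191.255) -> Router V
More-specific entries that do NOT match:
  89.136.170.104/30 (89.136.170.104 - 89.136.170.107) does not contain 217.136.170.104
  89.136.170.96/28 (89.136.170.96 - 89.136.170.111) does not contain 217.136.170.104
  217.136.170.0/26 (217.136.170.0 - 217.136.170.63) does not contain 217.136.170.104
  209.136.170.64/26 (209.136.170.64 - 209.136.170.127) does not contain 217.136.170.104
  217.136.170.128/25 (217.136.170.128 - 217.136.170.255) does not contain 217.136.170.104
  217.136.138.0/25 (217.136.138.0 - 217.136.138.127) does not contain 217.136.170.104
  217.136.168.0/25 (217.136.168.0 - 217.136.168.127) does not contain 217.136.170.104
  217.136.128.0/20 (217.136.128.0 - 217.136.143.255) does not contain 217.136.170.104
Longest matching prefix is /18 -> next hop Router V.

Router V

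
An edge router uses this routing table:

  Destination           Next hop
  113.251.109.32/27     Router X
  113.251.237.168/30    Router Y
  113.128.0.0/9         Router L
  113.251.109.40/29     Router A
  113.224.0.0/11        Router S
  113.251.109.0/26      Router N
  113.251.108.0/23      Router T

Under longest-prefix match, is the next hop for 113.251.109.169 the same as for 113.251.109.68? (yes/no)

113.251.109.169: longest match 113.251.108.0/23 -> Router T
113.251.109.68: longest match 113.251.108.0/23 -> Router T

yes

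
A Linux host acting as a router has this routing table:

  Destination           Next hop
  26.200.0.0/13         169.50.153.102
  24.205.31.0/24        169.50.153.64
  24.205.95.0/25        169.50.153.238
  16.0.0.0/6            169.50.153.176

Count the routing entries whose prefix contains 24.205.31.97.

1

Prefixes containing 24.205.31.97:
  24.205.31.0/24 (24.205.31.0 - 24.205.31.255)
Total matching entries: 1.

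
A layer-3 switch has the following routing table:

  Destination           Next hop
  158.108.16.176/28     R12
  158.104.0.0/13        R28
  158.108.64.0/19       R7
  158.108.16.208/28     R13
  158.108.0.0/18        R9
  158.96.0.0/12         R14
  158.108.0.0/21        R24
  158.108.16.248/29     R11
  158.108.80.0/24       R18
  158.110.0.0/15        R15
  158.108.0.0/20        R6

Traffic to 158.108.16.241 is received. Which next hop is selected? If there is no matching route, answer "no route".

Routes whose prefix contains 158.108.16.241:
  158.96.0.0/12 (158.96.0.0 - 158.111.255.255) -> R14
  158.104.0.0/13 (158.104.0.0 - 158.111.255.255) -> R28
  158.108.0.0/18 (158.108.0.0 - 158.108.63.255) -> R9
More-specific entries that do NOT match:
  158.108.16.248/29 (158.108.16.248 - 158.108.16.255) does not contain 158.108.16.241
  158.108.16.176/28 (158.108.16.176 - 158.108.16.191) does not contain 158.108.16.241
  158.108.16.208/28 (158.108.16.208 - 158.108.16.223) does not contain 158.108.16.241
  158.108.80.0/24 (158.108.80.0 - 158.108.80.255) does not contain 158.108.16.241
  158.108.0.0/21 (158.108.0.0 - 158.108.7.255) does not contain 158.108.16.241
  158.108.0.0/20 (158.108.0.0 - 158.108.15.255) does not contain 158.108.16.241
  158.108.64.0/19 (158.108.64.0 - 158.108.95.255) does not contain 158.108.16.241
Longest matching prefix is /18 -> next hop R9.

R9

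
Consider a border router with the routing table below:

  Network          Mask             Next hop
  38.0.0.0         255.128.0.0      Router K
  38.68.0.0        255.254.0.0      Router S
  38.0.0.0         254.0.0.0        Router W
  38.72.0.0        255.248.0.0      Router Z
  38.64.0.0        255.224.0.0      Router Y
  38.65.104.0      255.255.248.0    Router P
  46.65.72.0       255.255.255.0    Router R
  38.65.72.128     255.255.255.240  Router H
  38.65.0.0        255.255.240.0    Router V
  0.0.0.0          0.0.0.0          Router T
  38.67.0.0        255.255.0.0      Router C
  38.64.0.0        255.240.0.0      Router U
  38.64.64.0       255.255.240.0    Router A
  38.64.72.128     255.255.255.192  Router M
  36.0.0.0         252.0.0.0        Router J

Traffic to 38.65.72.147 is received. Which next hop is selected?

Routes whose prefix contains 38.65.72.147:
  0.0.0.0/0 (default, matches everything) -> Router T
  36.0.0.0/6 (36.0.0.0 - 39.255.255.255) -> Router J
  38.0.0.0/7 (38.0.0.0 - 39.255.255.255) -> Router W
  38.0.0.0/9 (38.0.0.0 - 38.127.255.255) -> Router K
  38.64.0.0/11 (38.64.0.0 - 38.95.255.255) -> Router Y
  38.64.0.0/12 (38.64.0.0 - 38.79.255.255) -> Router U
More-specific entries that do NOT match:
  38.65.72.128/28 (38.65.72.128 - 38.65.72.143) does not contain 38.65.72.147
  38.64.72.128/26 (38.64.72.128 - 38.64.72.191) does not contain 38.65.72.147
  46.65.72.0/24 (46.65.72.0 - 46.65.72.255) does not contain 38.65.72.147
  38.65.104.0/21 (38.65.104.0 - 38.65.111.255) does not contain 38.65.72.147
  38.65.0.0/20 (38.65.0.0 - 38.65.15.255) does not contain 38.65.72.147
  38.64.64.0/20 (38.64.64.0 - 38.64.79.255) does not contain 38.65.72.147
  38.67.0.0/16 (38.67.0.0 - 38.67.255.255) does not contain 38.65.72.147
  38.68.0.0/15 (38.68.0.0 - 38.69.255.255) does not contain 38.65.72.147
  38.72.0.0/13 (38.72.0.0 - 38.79.255.255) does not contain 38.65.72.147
Longest matching prefix is /12 -> next hop Router U.

Router U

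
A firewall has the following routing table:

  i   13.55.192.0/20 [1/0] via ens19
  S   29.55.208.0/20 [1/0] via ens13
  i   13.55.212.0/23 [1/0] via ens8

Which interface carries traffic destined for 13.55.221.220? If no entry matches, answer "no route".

no route

No entry's prefix contains 13.55.221.220; there is no default route.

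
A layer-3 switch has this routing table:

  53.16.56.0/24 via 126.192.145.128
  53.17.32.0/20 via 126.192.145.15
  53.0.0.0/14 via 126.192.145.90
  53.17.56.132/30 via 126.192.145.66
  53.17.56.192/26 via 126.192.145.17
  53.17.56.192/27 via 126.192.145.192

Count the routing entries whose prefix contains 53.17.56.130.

No listed prefix contains 53.17.56.130.
Total matching entries: 0.

0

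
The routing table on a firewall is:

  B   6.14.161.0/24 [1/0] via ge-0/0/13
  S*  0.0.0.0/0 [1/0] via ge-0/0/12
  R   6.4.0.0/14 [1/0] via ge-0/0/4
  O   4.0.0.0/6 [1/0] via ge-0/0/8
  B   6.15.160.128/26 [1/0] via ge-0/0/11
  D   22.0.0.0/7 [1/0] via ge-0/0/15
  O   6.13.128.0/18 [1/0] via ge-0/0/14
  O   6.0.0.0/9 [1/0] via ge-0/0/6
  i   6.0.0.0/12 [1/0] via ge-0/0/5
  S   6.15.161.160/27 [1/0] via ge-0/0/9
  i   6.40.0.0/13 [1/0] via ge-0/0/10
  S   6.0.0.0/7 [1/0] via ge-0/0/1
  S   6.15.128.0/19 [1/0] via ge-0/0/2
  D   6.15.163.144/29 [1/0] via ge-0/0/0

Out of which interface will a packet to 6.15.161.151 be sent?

Routes whose prefix contains 6.15.161.151:
  0.0.0.0/0 (default, matches everything) -> ge-0/0/12
  4.0.0.0/6 (4.0.0.0 - 7.255.255.255) -> ge-0/0/8
  6.0.0.0/7 (6.0.0.0 - 7.255.255.255) -> ge-0/0/1
  6.0.0.0/9 (6.0.0.0 - 6.127.255.255) -> ge-0/0/6
  6.0.0.0/12 (6.0.0.0 - 6.15.255.255) -> ge-0/0/5
More-specific entries that do NOT match:
  6.15.163.144/29 (6.15.163.144 - 6.15.163.151) does not contain 6.15.161.151
  6.15.161.160/27 (6.15.161.160 - 6.15.161.191) does not contain 6.15.161.151
  6.15.160.128/26 (6.15.160.128 - 6.15.160.191) does not contain 6.15.161.151
  6.14.161.0/24 (6.14.161.0 - 6.14.161.255) does not contain 6.15.161.151
  6.15.128.0/19 (6.15.128.0 - 6.15.159.255) does not contain 6.15.161.151
  6.13.128.0/18 (6.13.128.0 - 6.13.191.255) does not contain 6.15.161.151
  6.4.0.0/14 (6.4.0.0 - 6.7.255.255) does not contain 6.15.161.151
  6.40.0.0/13 (6.40.0.0 - 6.47.255.255) does not contain 6.15.161.151
Longest matching prefix is /12 -> interface ge-0/0/5.

ge-0/0/5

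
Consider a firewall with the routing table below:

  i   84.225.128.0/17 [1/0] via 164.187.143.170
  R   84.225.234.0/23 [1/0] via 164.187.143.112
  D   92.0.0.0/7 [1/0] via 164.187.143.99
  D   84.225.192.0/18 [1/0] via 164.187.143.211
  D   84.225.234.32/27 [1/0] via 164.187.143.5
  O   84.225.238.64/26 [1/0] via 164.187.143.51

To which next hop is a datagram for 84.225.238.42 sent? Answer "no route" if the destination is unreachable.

Routes whose prefix contains 84.225.238.42:
  84.225.128.0/17 (84.225.128.0 - 84.225.255.255) -> 164.187.143.170
  84.225.192.0/18 (84.225.192.0 - 84.225.255.255) -> 164.187.143.211
More-specific entries that do NOT match:
  84.225.234.32/27 (84.225.234.32 - 84.225.234.63) does not contain 84.225.238.42
  84.225.238.64/26 (84.225.238.64 - 84.225.238.127) does not contain 84.225.238.42
  84.225.234.0/23 (84.225.234.0 - 84.225.235.255) does not contain 84.225.238.42
Longest matching prefix is /18 -> next hop 164.187.143.211.

164.187.143.211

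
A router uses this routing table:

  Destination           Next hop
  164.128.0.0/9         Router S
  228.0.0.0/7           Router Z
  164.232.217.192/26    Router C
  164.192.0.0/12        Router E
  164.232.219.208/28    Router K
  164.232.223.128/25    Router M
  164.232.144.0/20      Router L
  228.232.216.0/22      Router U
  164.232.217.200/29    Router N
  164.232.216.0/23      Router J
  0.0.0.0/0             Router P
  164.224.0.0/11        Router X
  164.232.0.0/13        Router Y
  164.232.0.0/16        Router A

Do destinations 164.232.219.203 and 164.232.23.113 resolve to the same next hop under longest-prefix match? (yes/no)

164.232.219.203: longest match 164.232.0.0/16 -> Router A
164.232.23.113: longest match 164.232.0.0/16 -> Router A

yes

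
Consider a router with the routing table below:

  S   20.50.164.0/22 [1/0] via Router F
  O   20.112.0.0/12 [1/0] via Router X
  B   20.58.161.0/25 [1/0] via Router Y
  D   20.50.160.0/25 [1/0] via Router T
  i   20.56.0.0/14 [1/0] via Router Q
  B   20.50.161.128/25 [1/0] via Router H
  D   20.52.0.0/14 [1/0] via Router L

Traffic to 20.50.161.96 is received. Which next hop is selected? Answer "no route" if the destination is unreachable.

No entry's prefix contains 20.50.161.96; there is no default route.

no route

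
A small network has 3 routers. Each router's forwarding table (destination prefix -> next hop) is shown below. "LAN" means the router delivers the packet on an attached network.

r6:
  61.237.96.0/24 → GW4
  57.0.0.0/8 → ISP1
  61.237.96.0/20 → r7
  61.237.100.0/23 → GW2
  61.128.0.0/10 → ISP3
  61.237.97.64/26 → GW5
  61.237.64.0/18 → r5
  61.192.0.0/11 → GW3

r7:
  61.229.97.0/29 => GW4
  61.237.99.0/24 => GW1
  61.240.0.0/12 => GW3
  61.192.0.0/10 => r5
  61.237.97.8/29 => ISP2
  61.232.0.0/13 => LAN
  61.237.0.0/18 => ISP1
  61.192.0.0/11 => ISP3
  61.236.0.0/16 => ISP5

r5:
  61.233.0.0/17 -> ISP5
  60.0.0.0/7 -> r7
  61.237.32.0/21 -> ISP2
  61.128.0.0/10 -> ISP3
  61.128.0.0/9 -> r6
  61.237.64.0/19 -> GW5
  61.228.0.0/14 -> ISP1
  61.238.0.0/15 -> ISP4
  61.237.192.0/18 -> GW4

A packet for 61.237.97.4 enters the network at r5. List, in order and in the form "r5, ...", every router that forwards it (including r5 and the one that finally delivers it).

r5, r6, r7

At r5: longest match for 61.237.97.4 is 61.128.0.0/9 -> r6
At r6: longest match for 61.237.97.4 is 61.237.96.0/20 -> r7
At r7: longest match for 61.237.97.4 is 61.232.0.0/13 -> LAN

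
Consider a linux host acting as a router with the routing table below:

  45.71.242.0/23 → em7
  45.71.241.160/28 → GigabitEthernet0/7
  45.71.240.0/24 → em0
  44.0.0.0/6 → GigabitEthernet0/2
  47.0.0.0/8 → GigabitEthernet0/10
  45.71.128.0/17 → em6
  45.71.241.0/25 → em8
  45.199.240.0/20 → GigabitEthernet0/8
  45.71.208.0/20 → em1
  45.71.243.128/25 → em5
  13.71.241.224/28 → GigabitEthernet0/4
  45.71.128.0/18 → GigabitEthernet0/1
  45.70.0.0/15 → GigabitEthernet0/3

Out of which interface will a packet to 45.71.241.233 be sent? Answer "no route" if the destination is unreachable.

Routes whose prefix contains 45.71.241.233:
  44.0.0.0/6 (44.0.0.0 - 47.255.255.255) -> GigabitEthernet0/2
  45.70.0.0/15 (45.70.0.0 - 45.71.255.255) -> GigabitEthernet0/3
  45.71.128.0/17 (45.71.128.0 - 45.71.255.255) -> em6
More-specific entries that do NOT match:
  45.71.241.160/28 (45.71.241.160 - 45.71.241.175) does not contain 45.71.241.233
  13.71.241.224/28 (13.71.241.224 - 13.71.241.239) does not contain 45.71.241.233
  45.71.241.0/25 (45.71.241.0 - 45.71.241.127) does not contain 45.71.241.233
  45.71.243.128/25 (45.71.243.128 - 45.71.243.255) does not contain 45.71.241.233
  45.71.240.0/24 (45.71.240.0 - 45.71.240.255) does not contain 45.71.241.233
  45.71.242.0/23 (45.71.242.0 - 45.71.243.255) does not contain 45.71.241.233
  45.199.240.0/20 (45.199.240.0 - 45.199.255.255) does not contain 45.71.241.233
  45.71.208.0/20 (45.71.208.0 - 45.71.223.255) does not contain 45.71.241.233
  45.71.128.0/18 (45.71.128.0 - 45.71.191.255) does not contain 45.71.241.233
Longest matching prefix is /17 -> interface em6.

em6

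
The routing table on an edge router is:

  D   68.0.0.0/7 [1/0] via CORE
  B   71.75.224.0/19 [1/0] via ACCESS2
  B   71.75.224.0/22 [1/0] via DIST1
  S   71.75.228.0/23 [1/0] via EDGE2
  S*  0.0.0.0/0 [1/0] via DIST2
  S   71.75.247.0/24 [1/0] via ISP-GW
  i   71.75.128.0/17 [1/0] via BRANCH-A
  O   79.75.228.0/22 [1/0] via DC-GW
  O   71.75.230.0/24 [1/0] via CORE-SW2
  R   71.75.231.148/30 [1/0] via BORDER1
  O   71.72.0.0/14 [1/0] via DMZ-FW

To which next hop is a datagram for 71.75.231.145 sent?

ACCESS2

Routes whose prefix contains 71.75.231.145:
  0.0.0.0/0 (default, matches everything) -> DIST2
  71.72.0.0/14 (71.72.0.0 - 71.75.255.255) -> DMZ-FW
  71.75.128.0/17 (71.75.128.0 - 71.75.255.255) -> BRANCH-A
  71.75.224.0/19 (71.75.224.0 - 71.75.255.255) -> ACCESS2
More-specific entries that do NOT match:
  71.75.231.148/30 (71.75.231.148 - 71.75.231.151) does not contain 71.75.231.145
  71.75.247.0/24 (71.75.247.0 - 71.75.247.255) does not contain 71.75.231.145
  71.75.230.0/24 (71.75.230.0 - 71.75.230.255) does not contain 71.75.231.145
  71.75.228.0/23 (71.75.228.0 - 71.75.229.255) does not contain 71.75.231.145
  71.75.224.0/22 (71.75.224.0 - 71.75.227.255) does not contain 71.75.231.145
  79.75.228.0/22 (79.75.228.0 - 79.75.231.255) does not contain 71.75.231.145
Longest matching prefix is /19 -> next hop ACCESS2.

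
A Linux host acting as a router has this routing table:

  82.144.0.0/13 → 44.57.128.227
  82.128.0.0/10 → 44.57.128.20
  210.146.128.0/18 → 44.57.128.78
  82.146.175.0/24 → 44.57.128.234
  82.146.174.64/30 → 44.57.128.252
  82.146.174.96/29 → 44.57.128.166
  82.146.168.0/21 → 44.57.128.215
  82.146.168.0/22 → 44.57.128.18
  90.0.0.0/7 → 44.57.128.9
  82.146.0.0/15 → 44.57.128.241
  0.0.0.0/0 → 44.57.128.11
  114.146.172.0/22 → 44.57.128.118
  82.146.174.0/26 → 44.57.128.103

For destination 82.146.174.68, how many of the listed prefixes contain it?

5

Prefixes containing 82.146.174.68:
  0.0.0.0/0 (default, matches everything)
  82.128.0.0/10 (82.128.0.0 - 82.191.255.255)
  82.144.0.0/13 (82.144.0.0 - 82.151.255.255)
  82.146.0.0/15 (82.146.0.0 - 82.147.255.255)
  82.146.168.0/21 (82.146.168.0 - 82.146.175.255)
Total matching entries: 5.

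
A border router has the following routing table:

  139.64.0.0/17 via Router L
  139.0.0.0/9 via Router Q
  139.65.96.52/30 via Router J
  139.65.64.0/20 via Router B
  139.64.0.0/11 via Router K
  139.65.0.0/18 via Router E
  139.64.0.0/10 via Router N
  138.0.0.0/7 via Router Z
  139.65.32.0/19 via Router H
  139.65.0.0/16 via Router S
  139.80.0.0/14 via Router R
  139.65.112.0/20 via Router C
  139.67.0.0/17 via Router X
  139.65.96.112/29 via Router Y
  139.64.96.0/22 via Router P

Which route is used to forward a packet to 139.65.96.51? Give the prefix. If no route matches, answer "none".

139.65.0.0/16

Entries matching 139.65.96.51:
  138.0.0.0/7 (138.0.0.0 - 139.255.255.255)
  139.0.0.0/9 (139.0.0.0 - 139.127.255.255)
  139.64.0.0/10 (139.64.0.0 - 139.127.255.255)
  139.64.0.0/11 (139.64.0.0 - 139.95.255.255)
  139.65.0.0/16 (139.65.0.0 - 139.65.255.255)
Most specific is 139.65.0.0/16.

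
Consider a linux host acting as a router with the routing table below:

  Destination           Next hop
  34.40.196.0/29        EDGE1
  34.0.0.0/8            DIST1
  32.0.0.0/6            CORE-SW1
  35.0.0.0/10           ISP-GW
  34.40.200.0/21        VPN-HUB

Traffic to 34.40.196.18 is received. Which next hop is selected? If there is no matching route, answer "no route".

Routes whose prefix contains 34.40.196.18:
  32.0.0.0/6 (32.0.0.0 - 35.255.255.255) -> CORE-SW1
  34.0.0.0/8 (34.0.0.0 - 34.255.255.255) -> DIST1
More-specific entries that do NOT match:
  34.40.196.0/29 (34.40.196.0 - 34.40.196.7) does not contain 34.40.196.18
  34.40.200.0/21 (34.40.200.0 - 34.40.207.255) does not contain 34.40.196.18
  35.0.0.0/10 (35.0.0.0 - 35.63.255.255) does not contain 34.40.196.18
Longest matching prefix is /8 -> next hop DIST1.

DIST1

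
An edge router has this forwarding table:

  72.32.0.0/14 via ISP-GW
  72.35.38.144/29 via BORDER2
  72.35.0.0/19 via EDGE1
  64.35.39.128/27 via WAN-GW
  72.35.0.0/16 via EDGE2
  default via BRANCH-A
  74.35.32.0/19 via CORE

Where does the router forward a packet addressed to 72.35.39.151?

Routes whose prefix contains 72.35.39.151:
  0.0.0.0/0 (default, matches everything) -> BRANCH-A
  72.32.0.0/14 (72.32.0.0 - 72.35.255.255) -> ISP-GW
  72.35.0.0/16 (72.35.0.0 - 72.35.255.255) -> EDGE2
More-specific entries that do NOT match:
  72.35.38.144/29 (72.35.38.144 - 72.35.38.151) does not contain 72.35.39.151
  64.35.39.128/27 (64.35.39.128 - 64.35.39.159) does not contain 72.35.39.151
  72.35.0.0/19 (72.35.0.0 - 72.35.31.255) does not contain 72.35.39.151
  74.35.32.0/19 (74.35.32.0 - 74.35.63.255) does not contain 72.35.39.151
Longest matching prefix is /16 -> next hop EDGE2.

EDGE2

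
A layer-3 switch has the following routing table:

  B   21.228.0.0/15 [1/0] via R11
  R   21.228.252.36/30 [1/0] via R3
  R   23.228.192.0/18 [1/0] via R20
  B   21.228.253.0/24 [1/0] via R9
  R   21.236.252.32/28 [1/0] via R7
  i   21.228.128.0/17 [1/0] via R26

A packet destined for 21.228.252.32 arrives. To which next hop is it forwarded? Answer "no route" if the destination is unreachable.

Routes whose prefix contains 21.228.252.32:
  21.228.0.0/15 (21.228.0.0 - 21.229.255.255) -> R11
  21.228.128.0/17 (21.228.128.0 - 21.228.255.255) -> R26
More-specific entries that do NOT match:
  21.228.252.36/30 (21.228.252.36 - 21.228.252.39) does not contain 21.228.252.32
  21.236.252.32/28 (21.236.252.32 - 21.236.252.47) does not contain 21.228.252.32
  21.228.253.0/24 (21.228.253.0 - 21.228.253.255) does not contain 21.228.252.32
  23.228.192.0/18 (23.228.192.0 - 23.228.255.255) does not contain 21.228.252.32
Longest matching prefix is /17 -> next hop R26.

R26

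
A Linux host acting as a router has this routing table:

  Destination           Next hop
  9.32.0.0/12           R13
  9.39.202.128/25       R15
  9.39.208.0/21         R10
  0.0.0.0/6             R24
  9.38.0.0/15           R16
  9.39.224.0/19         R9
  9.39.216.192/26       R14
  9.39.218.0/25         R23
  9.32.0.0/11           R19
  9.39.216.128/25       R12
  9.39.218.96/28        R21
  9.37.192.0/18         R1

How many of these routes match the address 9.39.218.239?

Prefixes containing 9.39.218.239:
  9.32.0.0/11 (9.32.0.0 - 9.63.255.255)
  9.32.0.0/12 (9.32.0.0 - 9.47.255.255)
  9.38.0.0/15 (9.38.0.0 - 9.39.255.255)
Total matching entries: 3.

3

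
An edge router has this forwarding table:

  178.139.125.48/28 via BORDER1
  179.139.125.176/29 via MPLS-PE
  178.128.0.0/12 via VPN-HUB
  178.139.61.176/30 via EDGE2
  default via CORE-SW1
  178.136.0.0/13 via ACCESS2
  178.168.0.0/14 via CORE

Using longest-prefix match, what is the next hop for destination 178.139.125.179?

Routes whose prefix contains 178.139.125.179:
  0.0.0.0/0 (default, matches everything) -> CORE-SW1
  178.128.0.0/12 (178.128.0.0 - 178.143.255.255) -> VPN-HUB
  178.136.0.0/13 (178.136.0.0 - 178.143.255.255) -> ACCESS2
More-specific entries that do NOT match:
  178.139.61.176/30 (178.139.61.176 - 178.139.61.179) does not contain 178.139.125.179
  179.139.125.176/29 (179.139.125.176 - 179.139.125.183) does not contain 178.139.125.179
  178.139.125.48/28 (178.139.125.48 - 178.139.125.63) does not contain 178.139.125.179
  178.168.0.0/14 (178.168.0.0 - 178.171.255.255) does not contain 178.139.125.179
Longest matching prefix is /13 -> next hop ACCESS2.

ACCESS2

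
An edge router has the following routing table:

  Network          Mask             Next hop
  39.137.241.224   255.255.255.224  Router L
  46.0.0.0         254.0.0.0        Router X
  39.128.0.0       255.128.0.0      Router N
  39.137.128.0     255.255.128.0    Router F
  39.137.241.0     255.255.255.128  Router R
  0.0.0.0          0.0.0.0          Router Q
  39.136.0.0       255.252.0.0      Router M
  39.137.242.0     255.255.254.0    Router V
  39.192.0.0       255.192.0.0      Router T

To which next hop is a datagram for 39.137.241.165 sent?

Router F

Routes whose prefix contains 39.137.241.165:
  0.0.0.0/0 (default, matches everything) -> Router Q
  39.128.0.0/9 (39.128.0.0 - 39.255.255.255) -> Router N
  39.136.0.0/14 (39.136.0.0 - 39.139.255.255) -> Router M
  39.137.128.0/17 (39.137.128.0 - 39.137.255.255) -> Router F
More-specific entries that do NOT match:
  39.137.241.224/27 (39.137.241.224 - 39.137.241.255) does not contain 39.137.241.165
  39.137.241.0/25 (39.137.241.0 - 39.137.241.127) does not contain 39.137.241.165
  39.137.242.0/23 (39.137.242.0 - 39.137.243.255) does not contain 39.137.241.165
Longest matching prefix is /17 -> next hop Router F.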